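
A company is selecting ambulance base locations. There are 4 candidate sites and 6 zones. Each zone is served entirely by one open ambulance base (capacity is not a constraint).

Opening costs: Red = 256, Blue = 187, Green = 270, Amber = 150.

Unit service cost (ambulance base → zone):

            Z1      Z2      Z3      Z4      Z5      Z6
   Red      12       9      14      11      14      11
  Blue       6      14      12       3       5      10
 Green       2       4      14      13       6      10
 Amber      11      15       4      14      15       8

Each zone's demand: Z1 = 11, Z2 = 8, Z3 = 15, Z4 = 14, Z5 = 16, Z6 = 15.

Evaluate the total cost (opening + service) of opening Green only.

Each zone is assigned to its cheapest site among the open ones.
{Green}: Z1→Green 2·11=22, Z2→Green 4·8=32, Z3→Green 14·15=210, Z4→Green 13·14=182, Z5→Green 6·16=96, Z6→Green 10·15=150. Service 692; fixed 270; total 962.

Total cost: 962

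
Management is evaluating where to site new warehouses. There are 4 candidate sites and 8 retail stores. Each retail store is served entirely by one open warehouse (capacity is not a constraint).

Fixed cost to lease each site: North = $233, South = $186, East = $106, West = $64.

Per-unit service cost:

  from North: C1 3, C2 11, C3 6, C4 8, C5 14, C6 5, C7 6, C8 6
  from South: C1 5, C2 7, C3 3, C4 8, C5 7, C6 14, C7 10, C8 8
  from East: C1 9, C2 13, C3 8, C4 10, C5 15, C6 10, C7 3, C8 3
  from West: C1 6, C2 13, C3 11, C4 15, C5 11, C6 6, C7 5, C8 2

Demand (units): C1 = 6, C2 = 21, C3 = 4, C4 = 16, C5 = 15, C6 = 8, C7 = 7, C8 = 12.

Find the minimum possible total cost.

Minimum total cost: 779

For any fixed open set, each retail store goes to its cheapest open site; total = fixed + service.
{South, West}: C1→South 5·6=30, C2→South 7·21=147, C3→South 3·4=12, C4→South 8·16=128, C5→South 7·15=105, C6→West 6·8=48, C7→West 5·7=35, C8→West 2·12=24. Service 529; fixed 250; total 779.
{South, East}: service 559 + fixed 292 = 851
{South, East, West}: service 515 + fixed 356 = 871
{North, South, East, West}: service 495 + fixed 589 = 1084
No other subset beats 779.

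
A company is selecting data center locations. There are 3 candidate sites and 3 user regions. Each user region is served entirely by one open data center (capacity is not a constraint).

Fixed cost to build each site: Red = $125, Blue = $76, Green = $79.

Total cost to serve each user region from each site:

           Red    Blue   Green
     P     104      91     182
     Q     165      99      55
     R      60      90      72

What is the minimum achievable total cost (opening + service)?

For any fixed open set, each user region goes to its cheapest open site; total = fixed + service.
{Blue}: P→Blue 91, Q→Blue 99, R→Blue 90. Service 280; fixed 76; total 356.
{Blue, Green}: service 218 + fixed 155 = 373
{Green}: service 309 + fixed 79 = 388
{Red, Blue, Green}: service 206 + fixed 280 = 486
No other subset beats 356.

Minimum total cost: 356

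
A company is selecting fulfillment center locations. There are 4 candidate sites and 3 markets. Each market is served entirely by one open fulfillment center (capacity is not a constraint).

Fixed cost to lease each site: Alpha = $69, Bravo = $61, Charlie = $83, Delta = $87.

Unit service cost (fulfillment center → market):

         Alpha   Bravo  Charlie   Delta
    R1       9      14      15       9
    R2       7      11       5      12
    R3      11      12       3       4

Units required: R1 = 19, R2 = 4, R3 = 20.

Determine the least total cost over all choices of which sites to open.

For any fixed open set, each market goes to its cheapest open site; total = fixed + service.
{Delta}: R1→Delta 9·19=171, R2→Delta 12·4=48, R3→Delta 4·20=80. Service 299; fixed 87; total 386.
{Alpha, Charlie}: service 251 + fixed 152 = 403
{Charlie, Delta}: service 251 + fixed 170 = 421
{Alpha, Bravo, Charlie, Delta}: service 251 + fixed 300 = 551
No other subset beats 386.

Minimum total cost: 386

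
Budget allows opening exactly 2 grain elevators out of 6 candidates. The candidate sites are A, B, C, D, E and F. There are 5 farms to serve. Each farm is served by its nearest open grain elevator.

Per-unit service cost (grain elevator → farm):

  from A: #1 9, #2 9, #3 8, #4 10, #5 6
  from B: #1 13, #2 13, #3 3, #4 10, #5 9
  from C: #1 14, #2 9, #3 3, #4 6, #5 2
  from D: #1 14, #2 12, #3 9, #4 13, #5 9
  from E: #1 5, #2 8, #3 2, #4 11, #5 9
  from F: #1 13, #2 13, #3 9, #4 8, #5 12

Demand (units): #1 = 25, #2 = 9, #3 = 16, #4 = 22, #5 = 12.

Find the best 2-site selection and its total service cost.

Choose C and E; total service cost 385.

With exactly 2 open, each farm uses its cheapest among the chosen.
{C, E}: #1→E 5·25=125, #2→E 8·9=72, #3→E 2·16=32, #4→C 6·22=132, #5→C 2·12=24. Service cost 385.
{A, C}: service cost 510
{E, F}: service cost 513
Among all 15 size-2 choices, {C, E} is lowest.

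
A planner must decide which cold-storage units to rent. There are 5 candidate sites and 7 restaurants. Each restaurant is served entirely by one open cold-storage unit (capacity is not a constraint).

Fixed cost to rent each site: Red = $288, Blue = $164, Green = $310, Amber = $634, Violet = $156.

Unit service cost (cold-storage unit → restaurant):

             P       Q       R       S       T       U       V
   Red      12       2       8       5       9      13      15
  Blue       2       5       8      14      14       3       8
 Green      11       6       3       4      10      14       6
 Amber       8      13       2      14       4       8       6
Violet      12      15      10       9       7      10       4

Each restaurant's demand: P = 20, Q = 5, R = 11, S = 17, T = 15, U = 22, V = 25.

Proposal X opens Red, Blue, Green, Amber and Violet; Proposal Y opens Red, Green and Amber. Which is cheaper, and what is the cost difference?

Proposal Y is cheaper by 40.

Proposal X: {Red, Blue, Green, Amber, Violet}: P→Blue 2·20=40, Q→Red 2·5=10, R→Amber 2·11=22, S→Green 4·17=68, T→Amber 4·15=60, U→Blue 3·22=66, V→Violet 4·25=100. Service 366; fixed 1552; total 1918.
Proposal Y: {Red, Green, Amber}: P→Amber 8·20=160, Q→Red 2·5=10, R→Amber 2·11=22, S→Green 4·17=68, T→Amber 4·15=60, U→Amber 8·22=176, V→Green 6·25=150. Service 646; fixed 1232; total 1878.
Difference: |1918 − 1878| = 40.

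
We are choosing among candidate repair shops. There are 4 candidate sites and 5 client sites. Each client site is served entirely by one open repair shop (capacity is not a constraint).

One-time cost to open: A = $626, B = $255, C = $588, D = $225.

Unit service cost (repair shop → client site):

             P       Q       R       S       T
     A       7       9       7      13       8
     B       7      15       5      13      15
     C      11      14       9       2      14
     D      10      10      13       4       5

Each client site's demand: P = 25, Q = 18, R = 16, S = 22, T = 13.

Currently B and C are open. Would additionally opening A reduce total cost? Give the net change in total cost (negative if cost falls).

Current service cost with {B, C}: 733.
Adding A: each client site re-picks its cheapest; new service cost 565, saving 168.
Extra fixed cost: 626. Net change = 626 − 168 = 458.
(Totals: 1576 → 2034.)

No — net change +458 (cost rises by 458).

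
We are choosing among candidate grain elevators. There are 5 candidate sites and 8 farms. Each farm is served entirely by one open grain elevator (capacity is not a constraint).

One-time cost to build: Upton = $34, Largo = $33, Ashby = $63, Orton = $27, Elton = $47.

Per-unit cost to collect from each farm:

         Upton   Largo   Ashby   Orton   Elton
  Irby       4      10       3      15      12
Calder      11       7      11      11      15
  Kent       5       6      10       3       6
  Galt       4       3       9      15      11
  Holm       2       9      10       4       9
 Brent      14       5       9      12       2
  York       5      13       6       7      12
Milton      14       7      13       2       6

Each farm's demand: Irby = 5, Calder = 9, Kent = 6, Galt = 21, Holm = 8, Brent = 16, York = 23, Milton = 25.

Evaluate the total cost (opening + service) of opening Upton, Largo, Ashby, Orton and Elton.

Each farm is assigned to its cheapest site among the open ones.
{Upton, Largo, Ashby, Orton, Elton}: Irby→Ashby 3·5=15, Calder→Largo 7·9=63, Kent→Orton 3·6=18, Galt→Largo 3·21=63, Holm→Upton 2·8=16, Brent→Elton 2·16=32, York→Upton 5·23=115, Milton→Orton 2·25=50. Service 372; fixed 204; total 576.

Total cost: 576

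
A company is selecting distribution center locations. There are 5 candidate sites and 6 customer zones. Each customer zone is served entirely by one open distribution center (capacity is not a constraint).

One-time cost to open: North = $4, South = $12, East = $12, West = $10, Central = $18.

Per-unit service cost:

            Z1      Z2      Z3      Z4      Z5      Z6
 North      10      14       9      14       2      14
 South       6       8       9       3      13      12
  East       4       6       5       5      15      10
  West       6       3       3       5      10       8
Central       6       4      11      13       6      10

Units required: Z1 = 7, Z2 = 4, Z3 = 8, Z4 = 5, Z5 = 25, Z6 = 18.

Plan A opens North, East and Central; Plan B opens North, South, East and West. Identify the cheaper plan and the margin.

Plan B is cheaper by 62.

Plan A: {North, East, Central}: Z1→East 4·7=28, Z2→Central 4·4=16, Z3→East 5·8=40, Z4→East 5·5=25, Z5→North 2·25=50, Z6→East 10·18=180. Service 339; fixed 34; total 373.
Plan B: {North, South, East, West}: Z1→East 4·7=28, Z2→West 3·4=12, Z3→West 3·8=24, Z4→South 3·5=15, Z5→North 2·25=50, Z6→West 8·18=144. Service 273; fixed 38; total 311.
Difference: |373 − 311| = 62.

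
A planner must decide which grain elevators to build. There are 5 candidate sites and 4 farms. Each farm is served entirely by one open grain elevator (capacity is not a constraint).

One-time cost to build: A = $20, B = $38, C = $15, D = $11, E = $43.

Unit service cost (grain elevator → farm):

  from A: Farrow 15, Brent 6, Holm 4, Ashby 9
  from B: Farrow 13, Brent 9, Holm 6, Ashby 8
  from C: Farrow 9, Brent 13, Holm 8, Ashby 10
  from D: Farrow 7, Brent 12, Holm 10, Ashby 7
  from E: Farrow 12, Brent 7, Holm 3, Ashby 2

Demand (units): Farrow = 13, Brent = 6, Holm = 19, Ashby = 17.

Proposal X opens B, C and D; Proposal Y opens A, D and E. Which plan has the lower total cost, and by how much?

Proposal X: {B, C, D}: Farrow→D 7·13=91, Brent→B 9·6=54, Holm→B 6·19=114, Ashby→D 7·17=119. Service 378; fixed 64; total 442.
Proposal Y: {A, D, E}: Farrow→D 7·13=91, Brent→A 6·6=36, Holm→E 3·19=57, Ashby→E 2·17=34. Service 218; fixed 74; total 292.
Difference: |442 − 292| = 150.

Proposal Y is cheaper by 150.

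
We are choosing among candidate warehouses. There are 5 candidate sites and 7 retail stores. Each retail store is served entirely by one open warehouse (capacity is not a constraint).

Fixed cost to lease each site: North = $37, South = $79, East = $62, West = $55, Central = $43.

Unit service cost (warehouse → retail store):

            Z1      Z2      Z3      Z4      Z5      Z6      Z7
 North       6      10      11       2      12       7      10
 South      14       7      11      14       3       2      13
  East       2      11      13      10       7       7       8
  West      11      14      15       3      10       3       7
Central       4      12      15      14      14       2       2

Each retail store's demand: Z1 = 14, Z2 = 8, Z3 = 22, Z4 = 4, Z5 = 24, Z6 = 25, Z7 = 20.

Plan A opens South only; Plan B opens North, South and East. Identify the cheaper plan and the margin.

Plan A: {South}: Z1→South 14·14=196, Z2→South 7·8=56, Z3→South 11·22=242, Z4→South 14·4=56, Z5→South 3·24=72, Z6→South 2·25=50, Z7→South 13·20=260. Service 932; fixed 79; total 1011.
Plan B: {North, South, East}: Z1→East 2·14=28, Z2→South 7·8=56, Z3→North 11·22=242, Z4→North 2·4=8, Z5→South 3·24=72, Z6→South 2·25=50, Z7→East 8·20=160. Service 616; fixed 178; total 794.
Difference: |1011 − 794| = 217.

Plan B is cheaper by 217.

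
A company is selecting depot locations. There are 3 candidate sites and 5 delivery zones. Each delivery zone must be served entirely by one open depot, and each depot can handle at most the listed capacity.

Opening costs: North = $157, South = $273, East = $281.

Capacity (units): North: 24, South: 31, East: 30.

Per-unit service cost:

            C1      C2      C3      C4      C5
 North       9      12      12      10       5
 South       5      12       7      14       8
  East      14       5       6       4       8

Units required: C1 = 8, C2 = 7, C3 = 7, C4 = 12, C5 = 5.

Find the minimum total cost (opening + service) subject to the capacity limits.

Open {North, East}: C1→North 9·8=72, C2→East 5·7=35, C3→East 6·7=42, C4→East 4·12=48, C5→North 5·5=25.
Loads: North carries 13/24, East carries 26/30. Service 222; fixed 438; total 660.
Next best feasible plan costs 702.

Minimum total cost: 660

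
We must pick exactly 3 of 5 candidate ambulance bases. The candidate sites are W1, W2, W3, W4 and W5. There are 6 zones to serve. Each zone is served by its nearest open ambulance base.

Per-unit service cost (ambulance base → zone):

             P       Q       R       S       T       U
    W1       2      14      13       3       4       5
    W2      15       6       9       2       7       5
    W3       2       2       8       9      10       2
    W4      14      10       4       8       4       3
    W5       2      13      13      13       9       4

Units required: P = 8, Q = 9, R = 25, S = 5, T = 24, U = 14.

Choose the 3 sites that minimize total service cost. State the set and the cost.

With exactly 3 open, each zone uses its cheapest among the chosen.
{W2, W3, W4}: P→W3 2·8=16, Q→W3 2·9=18, R→W4 4·25=100, S→W2 2·5=10, T→W4 4·24=96, U→W3 2·14=28. Service cost 268.
{W1, W3, W4}: service cost 273
{W3, W4, W5}: service cost 298
Among all 10 size-3 choices, {W2, W3, W4} is lowest.

Choose W2, W3 and W4; total service cost 268.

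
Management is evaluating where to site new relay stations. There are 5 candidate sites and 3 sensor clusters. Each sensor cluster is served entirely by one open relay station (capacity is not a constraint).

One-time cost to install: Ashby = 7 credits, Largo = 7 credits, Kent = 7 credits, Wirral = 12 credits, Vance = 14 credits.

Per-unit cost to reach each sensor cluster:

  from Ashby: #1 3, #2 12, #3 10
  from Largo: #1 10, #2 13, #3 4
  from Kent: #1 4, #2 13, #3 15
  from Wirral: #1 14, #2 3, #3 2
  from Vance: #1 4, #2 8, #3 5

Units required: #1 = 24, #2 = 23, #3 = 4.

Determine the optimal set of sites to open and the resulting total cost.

For any fixed open set, each sensor cluster goes to its cheapest open site; total = fixed + service.
{Ashby, Wirral}: #1→Ashby 3·24=72, #2→Wirral 3·23=69, #3→Wirral 2·4=8. Service 149; fixed 19; total 168.
{Ashby, Largo, Wirral}: service 149 + fixed 26 = 175
{Ashby, Kent, Wirral}: #1→Ashby 3·24=72, #2→Wirral 3·23=69, #3→Wirral 2·4=8. Service 149; fixed 26; total 175.
{Ashby, Largo, Kent, Wirral, Vance}: #1→Ashby 3·24=72, #2→Wirral 3·23=69, #3→Wirral 2·4=8. Service 149; fixed 47; total 196.
No other subset beats 168.

Open Ashby and Wirral; minimum total cost 168.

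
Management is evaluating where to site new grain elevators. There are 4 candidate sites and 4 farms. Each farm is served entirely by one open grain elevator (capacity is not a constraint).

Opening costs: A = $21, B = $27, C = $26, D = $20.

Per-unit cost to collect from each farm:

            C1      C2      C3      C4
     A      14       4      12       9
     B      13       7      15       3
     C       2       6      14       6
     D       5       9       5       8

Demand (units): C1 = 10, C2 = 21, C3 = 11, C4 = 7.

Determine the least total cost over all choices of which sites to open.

For any fixed open set, each farm goes to its cheapest open site; total = fixed + service.
{A, C, D}: C1→C 2·10=20, C2→A 4·21=84, C3→D 5·11=55, C4→C 6·7=42. Service 201; fixed 67; total 268.
{A, B, C, D}: service 180 + fixed 94 = 274
{A, B, D}: C1→D 5·10=50, C2→A 4·21=84, C3→D 5·11=55, C4→B 3·7=21. Service 210; fixed 68; total 278.
{D}: service 350 + fixed 20 = 370
No other subset beats 268.

Minimum total cost: 268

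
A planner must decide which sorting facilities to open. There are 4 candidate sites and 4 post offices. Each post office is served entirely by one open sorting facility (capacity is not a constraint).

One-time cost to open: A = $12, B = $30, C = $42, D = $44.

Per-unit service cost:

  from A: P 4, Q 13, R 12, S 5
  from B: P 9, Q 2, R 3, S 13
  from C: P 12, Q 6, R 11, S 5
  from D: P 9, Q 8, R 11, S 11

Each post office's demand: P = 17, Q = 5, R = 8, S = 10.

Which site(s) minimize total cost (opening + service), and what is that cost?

Open A and B; minimum total cost 194.

For any fixed open set, each post office goes to its cheapest open site; total = fixed + service.
{A, B}: P→A 4·17=68, Q→B 2·5=10, R→B 3·8=24, S→A 5·10=50. Service 152; fixed 42; total 194.
{A, B, C}: P→A 4·17=68, Q→B 2·5=10, R→B 3·8=24, S→A 5·10=50. Service 152; fixed 84; total 236.
{A, B, D}: service 152 + fixed 86 = 238
{A, B, C, D}: service 152 + fixed 128 = 280
No other subset beats 194.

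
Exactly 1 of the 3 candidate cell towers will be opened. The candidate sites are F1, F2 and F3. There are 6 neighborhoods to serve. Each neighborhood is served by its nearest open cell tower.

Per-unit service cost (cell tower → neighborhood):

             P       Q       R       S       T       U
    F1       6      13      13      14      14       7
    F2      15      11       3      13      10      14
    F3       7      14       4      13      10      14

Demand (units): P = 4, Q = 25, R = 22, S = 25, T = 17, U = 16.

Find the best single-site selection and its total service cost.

With exactly 1 open, each neighborhood uses its cheapest among the chosen.
{F2}: P→F2 15·4=60, Q→F2 11·25=275, R→F2 3·22=66, S→F2 13·25=325, T→F2 10·17=170, U→F2 14·16=224. Service cost 1120.
{F3}: service cost 1185
{F1}: service cost 1335
Among all 3 size-1 choices, {F2} is lowest.

Choose F2 only; total service cost 1120.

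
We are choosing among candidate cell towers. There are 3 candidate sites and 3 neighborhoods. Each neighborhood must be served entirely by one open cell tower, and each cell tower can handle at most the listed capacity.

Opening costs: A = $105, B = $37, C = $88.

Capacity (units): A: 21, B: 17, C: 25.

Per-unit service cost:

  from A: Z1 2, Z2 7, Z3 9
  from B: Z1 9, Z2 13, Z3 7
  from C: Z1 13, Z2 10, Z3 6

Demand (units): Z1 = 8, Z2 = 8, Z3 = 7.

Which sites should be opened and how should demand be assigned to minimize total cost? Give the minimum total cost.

Open {A, B}: Z1→A 2·8=16, Z2→A 7·8=56, Z3→B 7·7=49.
Loads: A carries 16/21, B carries 7/17. Service 121; fixed 142; total 263.
Next best feasible plan costs 307.

Minimum total cost: 263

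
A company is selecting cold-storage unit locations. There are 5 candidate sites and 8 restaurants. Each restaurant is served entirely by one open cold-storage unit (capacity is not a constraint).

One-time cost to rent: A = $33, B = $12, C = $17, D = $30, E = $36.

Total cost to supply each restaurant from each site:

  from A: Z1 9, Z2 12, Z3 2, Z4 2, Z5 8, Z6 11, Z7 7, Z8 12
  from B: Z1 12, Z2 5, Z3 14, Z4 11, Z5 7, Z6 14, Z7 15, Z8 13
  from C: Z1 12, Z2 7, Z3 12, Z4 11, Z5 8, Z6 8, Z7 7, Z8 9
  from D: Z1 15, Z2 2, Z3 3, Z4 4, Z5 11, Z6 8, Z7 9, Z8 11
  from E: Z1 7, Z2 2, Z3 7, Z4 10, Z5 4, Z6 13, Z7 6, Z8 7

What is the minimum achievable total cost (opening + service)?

For any fixed open set, each restaurant goes to its cheapest open site; total = fixed + service.
{C}: Z1→C 12, Z2→C 7, Z3→C 12, Z4→C 11, Z5→C 8, Z6→C 8, Z7→C 7, Z8→C 9. Service 74; fixed 17; total 91.
{E}: Z1→E 7, Z2→E 2, Z3→E 7, Z4→E 10, Z5→E 4, Z6→E 13, Z7→E 6, Z8→E 7. Service 56; fixed 36; total 92.
{D}: service 63 + fixed 30 = 93
{A, B, C, D, E}: service 38 + fixed 128 = 166
No other subset beats 91.

Minimum total cost: 91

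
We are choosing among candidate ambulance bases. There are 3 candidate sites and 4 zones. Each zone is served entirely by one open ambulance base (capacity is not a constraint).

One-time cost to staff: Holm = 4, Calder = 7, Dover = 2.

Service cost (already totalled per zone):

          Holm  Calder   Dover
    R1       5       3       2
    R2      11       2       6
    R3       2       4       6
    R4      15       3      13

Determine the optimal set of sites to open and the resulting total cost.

Open Calder only; minimum total cost 19.

For any fixed open set, each zone goes to its cheapest open site; total = fixed + service.
{Calder}: R1→Calder 3, R2→Calder 2, R3→Calder 4, R4→Calder 3. Service 12; fixed 7; total 19.
{Calder, Dover}: R1→Dover 2, R2→Calder 2, R3→Calder 4, R4→Calder 3. Service 11; fixed 9; total 20.
{Holm, Calder}: service 10 + fixed 11 = 21
{Holm, Calder, Dover}: service 9 + fixed 13 = 22
(All 7 nonempty subsets were checked; Calder only is lowest.)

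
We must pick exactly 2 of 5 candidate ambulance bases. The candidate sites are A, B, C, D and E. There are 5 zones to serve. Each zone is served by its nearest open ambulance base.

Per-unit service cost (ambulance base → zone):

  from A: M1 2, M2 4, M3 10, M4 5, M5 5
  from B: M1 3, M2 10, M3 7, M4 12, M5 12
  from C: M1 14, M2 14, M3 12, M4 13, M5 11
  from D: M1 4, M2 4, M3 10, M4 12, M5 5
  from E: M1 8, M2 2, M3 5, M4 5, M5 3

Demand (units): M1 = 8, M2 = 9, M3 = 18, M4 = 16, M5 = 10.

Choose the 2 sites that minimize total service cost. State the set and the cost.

Choose A and E; total service cost 234.

With exactly 2 open, each zone uses its cheapest among the chosen.
{A, E}: M1→A 2·8=16, M2→E 2·9=18, M3→E 5·18=90, M4→A 5·16=80, M5→E 3·10=30. Service cost 234.
{B, E}: service cost 242
{D, E}: service cost 250
Among all 10 size-2 choices, {A, E} is lowest.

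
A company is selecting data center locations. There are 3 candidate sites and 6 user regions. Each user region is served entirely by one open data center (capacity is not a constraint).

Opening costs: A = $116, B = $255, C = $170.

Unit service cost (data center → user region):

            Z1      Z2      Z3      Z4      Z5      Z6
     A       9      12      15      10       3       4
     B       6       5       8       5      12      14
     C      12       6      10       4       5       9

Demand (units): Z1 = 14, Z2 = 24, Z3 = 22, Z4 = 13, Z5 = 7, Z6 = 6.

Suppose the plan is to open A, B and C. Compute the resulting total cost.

Each user region is assigned to its cheapest site among the open ones.
{A, B, C}: Z1→B 6·14=84, Z2→B 5·24=120, Z3→B 8·22=176, Z4→C 4·13=52, Z5→A 3·7=21, Z6→A 4·6=24. Service 477; fixed 541; total 1018.

Total cost: 1018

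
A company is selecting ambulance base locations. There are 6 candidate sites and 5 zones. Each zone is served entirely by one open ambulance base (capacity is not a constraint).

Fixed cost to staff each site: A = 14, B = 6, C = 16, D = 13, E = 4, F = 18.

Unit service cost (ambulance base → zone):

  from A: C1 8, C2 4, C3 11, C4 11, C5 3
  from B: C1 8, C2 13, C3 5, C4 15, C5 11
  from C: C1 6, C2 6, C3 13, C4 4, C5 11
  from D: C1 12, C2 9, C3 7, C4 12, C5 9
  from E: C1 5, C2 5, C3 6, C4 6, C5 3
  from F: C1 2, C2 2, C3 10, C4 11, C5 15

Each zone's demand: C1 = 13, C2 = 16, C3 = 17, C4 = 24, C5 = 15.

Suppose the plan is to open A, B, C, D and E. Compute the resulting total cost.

Each zone is assigned to its cheapest site among the open ones.
{A, B, C, D, E}: C1→E 5·13=65, C2→A 4·16=64, C3→B 5·17=85, C4→C 4·24=96, C5→A 3·15=45. Service 355; fixed 53; total 408.

Total cost: 408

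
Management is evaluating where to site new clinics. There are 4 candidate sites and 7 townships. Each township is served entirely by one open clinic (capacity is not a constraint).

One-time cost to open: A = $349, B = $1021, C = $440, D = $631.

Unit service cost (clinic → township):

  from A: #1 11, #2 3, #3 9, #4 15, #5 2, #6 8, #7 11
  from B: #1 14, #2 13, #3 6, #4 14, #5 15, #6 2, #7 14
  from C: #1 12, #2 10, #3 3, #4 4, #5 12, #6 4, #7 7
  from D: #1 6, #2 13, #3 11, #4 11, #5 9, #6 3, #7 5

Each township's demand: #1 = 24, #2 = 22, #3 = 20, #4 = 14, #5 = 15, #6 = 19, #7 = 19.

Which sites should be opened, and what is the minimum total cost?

For any fixed open set, each township goes to its cheapest open site; total = fixed + service.
{C}: #1→C 12·24=288, #2→C 10·22=220, #3→C 3·20=60, #4→C 4·14=56, #5→C 12·15=180, #6→C 4·19=76, #7→C 7·19=133. Service 1013; fixed 440; total 1453.
{A}: service 1111 + fixed 349 = 1460
{A, C}: #1→A 11·24=264, #2→A 3·22=66, #3→C 3·20=60, #4→C 4·14=56, #5→A 2·15=30, #6→C 4·19=76, #7→C 7·19=133. Service 685; fixed 789; total 1474.
{A, B, C, D}: #1→D 6·24=144, #2→A 3·22=66, #3→C 3·20=60, #4→C 4·14=56, #5→A 2·15=30, #6→B 2·19=38, #7→D 5·19=95. Service 489; fixed 2441; total 2930.
No other subset beats 1453.

Open C only; minimum total cost 1453.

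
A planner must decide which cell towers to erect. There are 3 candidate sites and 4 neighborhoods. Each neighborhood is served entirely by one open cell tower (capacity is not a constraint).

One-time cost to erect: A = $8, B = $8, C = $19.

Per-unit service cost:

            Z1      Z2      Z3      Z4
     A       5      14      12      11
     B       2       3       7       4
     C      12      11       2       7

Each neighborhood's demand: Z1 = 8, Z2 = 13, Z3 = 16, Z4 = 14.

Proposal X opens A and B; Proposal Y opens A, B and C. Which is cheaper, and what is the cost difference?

Proposal Y is cheaper by 61.

Proposal X: {A, B}: Z1→B 2·8=16, Z2→B 3·13=39, Z3→B 7·16=112, Z4→B 4·14=56. Service 223; fixed 16; total 239.
Proposal Y: {A, B, C}: Z1→B 2·8=16, Z2→B 3·13=39, Z3→C 2·16=32, Z4→B 4·14=56. Service 143; fixed 35; total 178.
Difference: |239 − 178| = 61.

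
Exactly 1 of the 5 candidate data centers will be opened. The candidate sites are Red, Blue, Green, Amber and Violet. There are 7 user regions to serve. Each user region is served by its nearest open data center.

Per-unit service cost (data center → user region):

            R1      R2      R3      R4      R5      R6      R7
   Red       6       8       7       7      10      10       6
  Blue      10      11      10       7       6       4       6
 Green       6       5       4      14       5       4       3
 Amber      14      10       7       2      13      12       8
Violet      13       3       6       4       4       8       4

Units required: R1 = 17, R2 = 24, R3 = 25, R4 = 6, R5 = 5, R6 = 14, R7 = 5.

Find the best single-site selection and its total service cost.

Choose Green only; total service cost 502.

With exactly 1 open, each user region uses its cheapest among the chosen.
{Green}: R1→Green 6·17=102, R2→Green 5·24=120, R3→Green 4·25=100, R4→Green 14·6=84, R5→Green 5·5=25, R6→Green 4·14=56, R7→Green 3·5=15. Service cost 502.
{Violet}: service cost 619
{Red}: service cost 731
Among all 5 size-1 choices, {Green} is lowest.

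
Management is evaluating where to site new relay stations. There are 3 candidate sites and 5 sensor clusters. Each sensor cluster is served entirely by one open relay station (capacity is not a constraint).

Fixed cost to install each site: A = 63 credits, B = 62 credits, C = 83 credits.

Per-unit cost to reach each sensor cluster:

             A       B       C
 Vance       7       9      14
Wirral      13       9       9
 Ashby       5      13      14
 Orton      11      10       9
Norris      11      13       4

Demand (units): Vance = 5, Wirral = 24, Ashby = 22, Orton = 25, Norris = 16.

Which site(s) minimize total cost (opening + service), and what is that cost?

For any fixed open set, each sensor cluster goes to its cheapest open site; total = fixed + service.
{A, C}: Vance→A 7·5=35, Wirral→C 9·24=216, Ashby→A 5·22=110, Orton→C 9·25=225, Norris→C 4·16=64. Service 650; fixed 146; total 796.
{A, B, C}: Vance→A 7·5=35, Wirral→B 9·24=216, Ashby→A 5·22=110, Orton→C 9·25=225, Norris→C 4·16=64. Service 650; fixed 208; total 858.
{A, B}: service 787 + fixed 125 = 912
{B}: service 1005 + fixed 62 = 1067
No other subset beats 796.

Open A and C; minimum total cost 796.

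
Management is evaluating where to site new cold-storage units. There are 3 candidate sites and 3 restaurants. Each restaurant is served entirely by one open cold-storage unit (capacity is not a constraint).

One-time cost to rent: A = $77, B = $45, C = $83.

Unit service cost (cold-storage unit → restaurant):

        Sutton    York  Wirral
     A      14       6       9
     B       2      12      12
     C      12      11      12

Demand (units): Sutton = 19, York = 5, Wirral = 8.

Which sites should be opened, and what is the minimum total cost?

For any fixed open set, each restaurant goes to its cheapest open site; total = fixed + service.
{B}: Sutton→B 2·19=38, York→B 12·5=60, Wirral→B 12·8=96. Service 194; fixed 45; total 239.
{A, B}: service 140 + fixed 122 = 262
{B, C}: Sutton→B 2·19=38, York→C 11·5=55, Wirral→B 12·8=96. Service 189; fixed 128; total 317.
{A, B, C}: service 140 + fixed 205 = 345
No other subset beats 239.

Open B only; minimum total cost 239.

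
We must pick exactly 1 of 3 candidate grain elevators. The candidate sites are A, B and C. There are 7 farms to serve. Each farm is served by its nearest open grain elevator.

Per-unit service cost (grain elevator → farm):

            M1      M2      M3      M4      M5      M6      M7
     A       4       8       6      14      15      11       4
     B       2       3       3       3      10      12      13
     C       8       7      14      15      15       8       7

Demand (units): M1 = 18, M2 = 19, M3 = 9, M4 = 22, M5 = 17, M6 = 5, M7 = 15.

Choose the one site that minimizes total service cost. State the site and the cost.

With exactly 1 open, each farm uses its cheapest among the chosen.
{B}: M1→B 2·18=36, M2→B 3·19=57, M3→B 3·9=27, M4→B 3·22=66, M5→B 10·17=170, M6→B 12·5=60, M7→B 13·15=195. Service cost 611.
{A}: service cost 956
{C}: service cost 1133
Among all 3 size-1 choices, {B} is lowest.

Choose B only; total service cost 611.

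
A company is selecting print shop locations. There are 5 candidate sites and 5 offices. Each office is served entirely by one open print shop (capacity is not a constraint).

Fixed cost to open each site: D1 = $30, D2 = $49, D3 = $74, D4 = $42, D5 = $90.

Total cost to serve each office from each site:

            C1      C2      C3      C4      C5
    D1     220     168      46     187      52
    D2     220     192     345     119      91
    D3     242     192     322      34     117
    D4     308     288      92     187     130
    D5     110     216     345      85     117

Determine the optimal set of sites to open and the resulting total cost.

For any fixed open set, each office goes to its cheapest open site; total = fixed + service.
{D1, D5}: C1→D5 110, C2→D1 168, C3→D1 46, C4→D5 85, C5→D1 52. Service 461; fixed 120; total 581.
{D1, D3, D5}: service 410 + fixed 194 = 604
{D1, D4, D5}: service 461 + fixed 162 = 623
{D1, D2, D3, D4, D5}: service 410 + fixed 285 = 695
No other subset beats 581.

Open D1 and D5; minimum total cost 581.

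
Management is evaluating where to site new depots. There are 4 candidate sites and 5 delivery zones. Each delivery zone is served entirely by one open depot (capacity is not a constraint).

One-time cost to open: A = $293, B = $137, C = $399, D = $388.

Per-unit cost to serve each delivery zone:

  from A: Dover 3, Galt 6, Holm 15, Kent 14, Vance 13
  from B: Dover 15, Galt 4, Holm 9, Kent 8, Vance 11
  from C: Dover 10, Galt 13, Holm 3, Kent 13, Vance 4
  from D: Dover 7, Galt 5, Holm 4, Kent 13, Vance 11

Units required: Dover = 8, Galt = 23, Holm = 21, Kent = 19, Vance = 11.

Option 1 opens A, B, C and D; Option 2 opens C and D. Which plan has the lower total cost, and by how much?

Option 2 is cheaper by 280.

Option 1: {A, B, C, D}: Dover→A 3·8=24, Galt→B 4·23=92, Holm→C 3·21=63, Kent→B 8·19=152, Vance→C 4·11=44. Service 375; fixed 1217; total 1592.
Option 2: {C, D}: Dover→D 7·8=56, Galt→D 5·23=115, Holm→C 3·21=63, Kent→C 13·19=247, Vance→C 4·11=44. Service 525; fixed 787; total 1312.
Difference: |1592 − 1312| = 280.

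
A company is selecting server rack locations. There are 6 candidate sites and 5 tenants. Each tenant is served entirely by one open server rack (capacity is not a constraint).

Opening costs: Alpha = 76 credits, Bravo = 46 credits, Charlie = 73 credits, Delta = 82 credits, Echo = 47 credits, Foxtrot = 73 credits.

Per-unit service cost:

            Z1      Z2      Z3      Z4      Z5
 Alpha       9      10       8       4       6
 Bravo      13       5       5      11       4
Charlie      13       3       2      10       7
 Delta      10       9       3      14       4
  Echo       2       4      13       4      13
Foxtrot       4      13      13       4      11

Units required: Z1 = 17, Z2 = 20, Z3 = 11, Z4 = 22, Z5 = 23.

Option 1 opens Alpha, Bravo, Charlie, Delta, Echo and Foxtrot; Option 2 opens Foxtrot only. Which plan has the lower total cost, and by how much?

Option 1: {Alpha, Bravo, Charlie, Delta, Echo, Foxtrot}: Z1→Echo 2·17=34, Z2→Charlie 3·20=60, Z3→Charlie 2·11=22, Z4→Alpha 4·22=88, Z5→Bravo 4·23=92. Service 296; fixed 397; total 693.
Option 2: {Foxtrot}: Z1→Foxtrot 4·17=68, Z2→Foxtrot 13·20=260, Z3→Foxtrot 13·11=143, Z4→Foxtrot 4·22=88, Z5→Foxtrot 11·23=253. Service 812; fixed 73; total 885.
Difference: |693 − 885| = 192.

Option 1 is cheaper by 192.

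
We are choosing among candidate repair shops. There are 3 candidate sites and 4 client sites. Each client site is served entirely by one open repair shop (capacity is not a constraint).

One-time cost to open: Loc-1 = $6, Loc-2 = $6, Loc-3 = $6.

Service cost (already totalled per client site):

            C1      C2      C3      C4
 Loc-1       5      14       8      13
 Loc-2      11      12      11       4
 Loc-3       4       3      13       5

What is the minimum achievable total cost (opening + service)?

Minimum total cost: 31

For any fixed open set, each client site goes to its cheapest open site; total = fixed + service.
{Loc-3}: C1→Loc-3 4, C2→Loc-3 3, C3→Loc-3 13, C4→Loc-3 5. Service 25; fixed 6; total 31.
{Loc-1, Loc-3}: service 20 + fixed 12 = 32
{Loc-2, Loc-3}: service 22 + fixed 12 = 34
{Loc-1, Loc-2, Loc-3}: service 19 + fixed 18 = 37
No other subset beats 31.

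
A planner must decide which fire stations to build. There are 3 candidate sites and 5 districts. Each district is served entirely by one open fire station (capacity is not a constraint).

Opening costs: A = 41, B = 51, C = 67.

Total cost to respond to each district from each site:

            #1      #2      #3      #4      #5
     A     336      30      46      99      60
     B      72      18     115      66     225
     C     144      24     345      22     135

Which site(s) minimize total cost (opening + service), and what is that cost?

For any fixed open set, each district goes to its cheapest open site; total = fixed + service.
{A, B}: #1→B 72, #2→B 18, #3→A 46, #4→B 66, #5→A 60. Service 262; fixed 92; total 354.
{A, B, C}: #1→B 72, #2→B 18, #3→A 46, #4→C 22, #5→A 60. Service 218; fixed 159; total 377.
{A, C}: #1→C 144, #2→C 24, #3→A 46, #4→C 22, #5→A 60. Service 296; fixed 108; total 404.
{A}: service 571 + fixed 41 = 612
No other subset beats 354.

Open A and B; minimum total cost 354.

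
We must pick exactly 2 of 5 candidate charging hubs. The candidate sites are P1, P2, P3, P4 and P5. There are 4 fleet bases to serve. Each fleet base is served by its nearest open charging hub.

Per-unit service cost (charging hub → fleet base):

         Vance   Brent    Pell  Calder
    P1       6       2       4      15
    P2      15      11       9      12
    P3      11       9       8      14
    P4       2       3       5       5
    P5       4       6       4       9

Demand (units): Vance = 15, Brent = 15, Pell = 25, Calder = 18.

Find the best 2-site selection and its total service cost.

Choose P1 and P4; total service cost 250.

With exactly 2 open, each fleet base uses its cheapest among the chosen.
{P1, P4}: Vance→P4 2·15=30, Brent→P1 2·15=30, Pell→P1 4·25=100, Calder→P4 5·18=90. Service cost 250.
{P4, P5}: service cost 265
{P2, P4}: service cost 290
Among all 10 size-2 choices, {P1, P4} is lowest.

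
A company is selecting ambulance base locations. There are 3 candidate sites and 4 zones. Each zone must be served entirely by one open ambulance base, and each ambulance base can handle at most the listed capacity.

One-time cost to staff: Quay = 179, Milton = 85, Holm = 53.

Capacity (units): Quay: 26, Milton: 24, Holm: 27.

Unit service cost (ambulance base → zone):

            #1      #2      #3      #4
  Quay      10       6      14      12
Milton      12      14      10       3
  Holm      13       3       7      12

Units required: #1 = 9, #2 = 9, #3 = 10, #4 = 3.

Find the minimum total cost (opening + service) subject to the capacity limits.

Open {Milton, Holm}: #1→Milton 12·9=108, #2→Holm 3·9=27, #3→Holm 7·10=70, #4→Milton 3·3=9.
Loads: Milton carries 12/24, Holm carries 19/27. Service 214; fixed 138; total 352.
Next best feasible plan costs 379.

Minimum total cost: 352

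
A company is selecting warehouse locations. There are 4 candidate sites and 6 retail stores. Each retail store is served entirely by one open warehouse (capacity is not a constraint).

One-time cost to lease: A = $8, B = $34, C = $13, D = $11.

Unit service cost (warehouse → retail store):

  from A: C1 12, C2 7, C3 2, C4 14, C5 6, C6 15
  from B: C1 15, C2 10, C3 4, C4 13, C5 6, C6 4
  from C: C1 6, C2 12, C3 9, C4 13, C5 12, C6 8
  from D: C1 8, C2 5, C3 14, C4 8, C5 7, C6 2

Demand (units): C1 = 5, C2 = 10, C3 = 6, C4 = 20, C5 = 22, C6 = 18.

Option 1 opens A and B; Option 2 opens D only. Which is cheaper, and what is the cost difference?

Option 2 is cheaper by 113.

Option 1: {A, B}: C1→A 12·5=60, C2→A 7·10=70, C3→A 2·6=12, C4→B 13·20=260, C5→A 6·22=132, C6→B 4·18=72. Service 606; fixed 42; total 648.
Option 2: {D}: C1→D 8·5=40, C2→D 5·10=50, C3→D 14·6=84, C4→D 8·20=160, C5→D 7·22=154, C6→D 2·18=36. Service 524; fixed 11; total 535.
Difference: |648 − 535| = 113.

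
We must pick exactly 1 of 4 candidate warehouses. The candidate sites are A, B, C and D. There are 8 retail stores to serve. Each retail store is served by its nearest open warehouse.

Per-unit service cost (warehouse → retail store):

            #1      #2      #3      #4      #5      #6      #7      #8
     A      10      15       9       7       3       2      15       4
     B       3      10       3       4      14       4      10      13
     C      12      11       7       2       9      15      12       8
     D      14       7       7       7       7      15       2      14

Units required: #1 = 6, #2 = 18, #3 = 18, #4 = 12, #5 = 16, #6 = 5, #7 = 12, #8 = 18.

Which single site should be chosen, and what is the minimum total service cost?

With exactly 1 open, each retail store uses its cheapest among the chosen.
{D}: #1→D 14·6=84, #2→D 7·18=126, #3→D 7·18=126, #4→D 7·12=84, #5→D 7·16=112, #6→D 15·5=75, #7→D 2·12=24, #8→D 14·18=252. Service cost 883.
{A}: service cost 886
{B}: service cost 898
Among all 4 size-1 choices, {D} is lowest.

Choose D only; total service cost 883.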